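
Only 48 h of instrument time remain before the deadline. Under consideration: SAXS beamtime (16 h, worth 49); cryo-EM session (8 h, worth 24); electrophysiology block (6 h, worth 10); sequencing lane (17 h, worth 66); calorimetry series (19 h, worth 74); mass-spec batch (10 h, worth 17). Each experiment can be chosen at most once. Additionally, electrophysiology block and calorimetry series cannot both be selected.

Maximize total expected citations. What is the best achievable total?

164

Taking cryo-EM session + sequencing lane + calorimetry series: 44 h used, 164 in expected citations.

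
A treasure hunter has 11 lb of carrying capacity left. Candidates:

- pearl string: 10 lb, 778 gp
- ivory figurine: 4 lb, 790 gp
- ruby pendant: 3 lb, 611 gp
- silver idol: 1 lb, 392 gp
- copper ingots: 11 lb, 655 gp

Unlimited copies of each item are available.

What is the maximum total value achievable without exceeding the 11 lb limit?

4312

Best packing: 11×silver idol — 11 lb, 4312 total.
That's the maximum — no swap from here does better than 4312.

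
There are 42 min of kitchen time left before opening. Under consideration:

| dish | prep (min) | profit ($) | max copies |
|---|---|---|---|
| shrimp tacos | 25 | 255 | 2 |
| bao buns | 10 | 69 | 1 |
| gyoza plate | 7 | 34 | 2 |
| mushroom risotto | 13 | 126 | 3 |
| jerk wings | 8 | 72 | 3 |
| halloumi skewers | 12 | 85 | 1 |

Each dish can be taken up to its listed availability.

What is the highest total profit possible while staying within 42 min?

399

Taking the top-ratio dishes first gives shrimp tacos + mushroom risotto for 381 (38 min).
Replace mushroom risotto with 2×jerk wings: the trade gains 18 net, giving 399 at 41 min.
No other feasible combination exceeds 399.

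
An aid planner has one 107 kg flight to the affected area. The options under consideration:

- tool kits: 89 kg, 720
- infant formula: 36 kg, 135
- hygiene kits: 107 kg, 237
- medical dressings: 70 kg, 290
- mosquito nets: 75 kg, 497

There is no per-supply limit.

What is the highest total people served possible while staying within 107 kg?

Best packing: tool kits — 89 kg, 720 total.
Every other selection either busts 107 kg or fails to beat 720.

720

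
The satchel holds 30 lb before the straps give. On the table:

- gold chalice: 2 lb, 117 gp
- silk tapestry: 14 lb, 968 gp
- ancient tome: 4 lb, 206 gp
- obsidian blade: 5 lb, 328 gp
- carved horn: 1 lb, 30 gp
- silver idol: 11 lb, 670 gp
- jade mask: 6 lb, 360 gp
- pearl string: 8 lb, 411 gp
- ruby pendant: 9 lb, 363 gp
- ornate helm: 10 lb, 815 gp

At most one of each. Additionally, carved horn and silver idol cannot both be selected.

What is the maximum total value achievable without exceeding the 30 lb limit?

2143

By value per lb: ornate helm 81.50, silk tapestry 69.14, obsidian blade 65.60 lead.
A density-first pass picks silk tapestry + obsidian blade + carved horn + ornate helm — 2141 at 30 lb.
Dropping obsidian blade and carved horn frees 6 lb; slotting in jade mask (6 lb) lifts the total to 2143 at 30 lb.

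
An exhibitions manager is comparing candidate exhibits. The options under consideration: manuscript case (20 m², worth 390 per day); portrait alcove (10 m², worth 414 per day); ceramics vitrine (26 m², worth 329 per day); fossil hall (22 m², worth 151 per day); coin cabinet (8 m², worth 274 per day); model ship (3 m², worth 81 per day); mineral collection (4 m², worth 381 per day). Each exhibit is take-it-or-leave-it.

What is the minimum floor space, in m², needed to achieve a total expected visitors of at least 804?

Need the lightest bundle worth ≥ 804.
Taking portrait alcove + model ship + mineral collection gives 876 (≥ 804) for 17 m².
Any bundle with less than 17 m² falls short of 804.

17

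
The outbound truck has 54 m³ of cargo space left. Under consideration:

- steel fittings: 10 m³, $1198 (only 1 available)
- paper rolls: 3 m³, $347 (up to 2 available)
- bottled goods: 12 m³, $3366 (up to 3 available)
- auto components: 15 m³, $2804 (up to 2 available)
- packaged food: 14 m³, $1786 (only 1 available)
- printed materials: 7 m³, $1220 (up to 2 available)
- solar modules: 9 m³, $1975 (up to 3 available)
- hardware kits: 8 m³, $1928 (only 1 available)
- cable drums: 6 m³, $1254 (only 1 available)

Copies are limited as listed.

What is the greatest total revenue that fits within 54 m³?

14048

Taking the top-ratio shipments first gives 3×bottled goods + solar modules + hardware kits for 14001 (53 m³).
Replace hardware kits with solar modules: the trade gains 47 net, giving 14048 at 54 m³.
No other feasible combination exceeds 14048.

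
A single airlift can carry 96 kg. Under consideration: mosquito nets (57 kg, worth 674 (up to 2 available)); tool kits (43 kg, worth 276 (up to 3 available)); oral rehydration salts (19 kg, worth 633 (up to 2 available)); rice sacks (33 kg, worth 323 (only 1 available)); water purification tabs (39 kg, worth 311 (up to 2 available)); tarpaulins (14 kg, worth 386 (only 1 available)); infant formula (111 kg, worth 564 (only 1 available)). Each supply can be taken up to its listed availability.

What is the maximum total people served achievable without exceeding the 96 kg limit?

By people served per kg: oral rehydration salts 33.32, tarpaulins 27.57, mosquito nets 11.82, rice sacks 9.79 lead.
Taking 2×oral rehydration salts + rice sacks + tarpaulins: 85 kg used, 1975 in people served.
That's the maximum — no swap from here does better than 1975.

1975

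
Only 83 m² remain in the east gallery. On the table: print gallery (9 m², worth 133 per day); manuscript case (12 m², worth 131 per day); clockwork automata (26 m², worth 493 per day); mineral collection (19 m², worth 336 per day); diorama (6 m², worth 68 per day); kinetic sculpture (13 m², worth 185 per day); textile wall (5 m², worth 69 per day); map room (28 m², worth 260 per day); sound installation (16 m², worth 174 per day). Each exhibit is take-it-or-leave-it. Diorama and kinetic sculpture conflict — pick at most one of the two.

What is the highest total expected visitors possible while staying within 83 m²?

1321

Best packing: print gallery + clockwork automata + mineral collection + kinetic sculpture + sound installation — 83 m², 1321 total.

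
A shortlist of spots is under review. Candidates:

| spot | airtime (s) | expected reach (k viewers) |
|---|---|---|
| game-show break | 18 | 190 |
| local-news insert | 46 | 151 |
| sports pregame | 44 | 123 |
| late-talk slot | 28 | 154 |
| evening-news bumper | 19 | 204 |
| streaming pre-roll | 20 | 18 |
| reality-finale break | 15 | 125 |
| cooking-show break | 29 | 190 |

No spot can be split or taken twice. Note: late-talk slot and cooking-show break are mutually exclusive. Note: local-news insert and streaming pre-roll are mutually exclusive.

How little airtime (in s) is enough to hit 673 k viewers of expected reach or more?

80

Need the lightest bundle worth ≥ 673.
game-show break + late-talk slot + evening-news bumper + reality-finale break: 673 expected reach at 80 s.
Below 80 s the best achievable stays under 673.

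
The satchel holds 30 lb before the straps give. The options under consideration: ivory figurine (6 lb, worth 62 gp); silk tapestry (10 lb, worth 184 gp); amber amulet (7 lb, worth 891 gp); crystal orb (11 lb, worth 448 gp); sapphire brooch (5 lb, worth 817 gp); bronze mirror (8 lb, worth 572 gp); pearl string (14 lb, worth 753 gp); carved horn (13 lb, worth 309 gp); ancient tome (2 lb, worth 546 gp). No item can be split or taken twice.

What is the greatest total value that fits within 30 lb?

3007

A density-first pass picks ivory figurine + amber amulet + sapphire brooch + bronze mirror + ancient tome — 2888 at 28 lb.
Replace ivory figurine and bronze mirror with pearl string: the trade gains 119 net, giving 3007 at 28 lb.
Every other selection either busts 30 lb or fails to beat 3007.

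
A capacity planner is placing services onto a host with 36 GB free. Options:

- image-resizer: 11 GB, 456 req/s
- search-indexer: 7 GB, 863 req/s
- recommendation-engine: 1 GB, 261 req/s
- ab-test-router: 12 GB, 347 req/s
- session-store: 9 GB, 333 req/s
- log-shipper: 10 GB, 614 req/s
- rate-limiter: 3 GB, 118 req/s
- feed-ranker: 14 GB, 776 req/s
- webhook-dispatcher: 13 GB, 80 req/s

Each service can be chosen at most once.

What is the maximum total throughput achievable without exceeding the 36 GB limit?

Search-indexer + recommendation-engine + log-shipper + rate-limiter + feed-ranker uses 35 of the 36 GB and totals 2632.

2632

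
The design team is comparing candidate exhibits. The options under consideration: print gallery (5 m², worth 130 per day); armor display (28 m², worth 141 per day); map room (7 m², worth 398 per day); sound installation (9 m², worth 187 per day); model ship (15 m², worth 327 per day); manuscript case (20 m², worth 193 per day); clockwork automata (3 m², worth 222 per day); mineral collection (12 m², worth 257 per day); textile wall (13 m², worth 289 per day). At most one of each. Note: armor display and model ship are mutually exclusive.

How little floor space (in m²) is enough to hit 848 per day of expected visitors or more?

Minimise m² subject to total expected visitors ≥ 848.
Taking map room + clockwork automata + mineral collection gives 877 (≥ 848) for 22 m².
Below 22 m² the best achievable stays under 848.

22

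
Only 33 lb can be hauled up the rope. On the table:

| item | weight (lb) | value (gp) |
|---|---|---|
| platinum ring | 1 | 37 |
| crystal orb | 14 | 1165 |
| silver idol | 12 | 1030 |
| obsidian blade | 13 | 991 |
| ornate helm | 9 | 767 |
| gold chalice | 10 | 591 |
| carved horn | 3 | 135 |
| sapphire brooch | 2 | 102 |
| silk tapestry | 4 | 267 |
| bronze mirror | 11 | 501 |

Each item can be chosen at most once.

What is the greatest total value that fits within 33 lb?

2601

Ranking by ratio (value/lb): silver idol 85.83, ornate helm 85.22, crystal orb 83.21, obsidian blade 76.23.
Greedy by ratio would take platinum ring + silver idol + ornate helm + carved horn + sapphire brooch + silk tapestry: 31 lb used, total 2338.
Dropping ornate helm and carved horn frees 12 lb; slotting in crystal orb (14 lb) lifts the total to 2601 at 33 lb.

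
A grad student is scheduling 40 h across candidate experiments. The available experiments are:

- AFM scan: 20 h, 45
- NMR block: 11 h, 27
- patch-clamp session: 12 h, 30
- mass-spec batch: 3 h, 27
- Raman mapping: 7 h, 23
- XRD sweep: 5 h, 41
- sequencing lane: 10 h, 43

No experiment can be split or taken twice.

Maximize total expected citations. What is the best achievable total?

164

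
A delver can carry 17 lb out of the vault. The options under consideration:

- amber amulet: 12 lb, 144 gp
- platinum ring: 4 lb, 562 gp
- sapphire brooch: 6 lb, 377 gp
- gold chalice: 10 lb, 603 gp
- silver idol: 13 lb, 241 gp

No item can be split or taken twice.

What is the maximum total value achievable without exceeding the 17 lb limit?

By value per lb: platinum ring 140.50, sapphire brooch 62.83, gold chalice 60.30, silver idol 18.54 lead.
Taking the top-ratio items first gives platinum ring + sapphire brooch for 939 (10 lb).
The 6 lb tied up in sapphire brooch is better spent on gold chalice — total rises to 1165 (14 lb).
Next best is sapphire brooch + gold chalice at 980 (16 lb) — short by 185.

1165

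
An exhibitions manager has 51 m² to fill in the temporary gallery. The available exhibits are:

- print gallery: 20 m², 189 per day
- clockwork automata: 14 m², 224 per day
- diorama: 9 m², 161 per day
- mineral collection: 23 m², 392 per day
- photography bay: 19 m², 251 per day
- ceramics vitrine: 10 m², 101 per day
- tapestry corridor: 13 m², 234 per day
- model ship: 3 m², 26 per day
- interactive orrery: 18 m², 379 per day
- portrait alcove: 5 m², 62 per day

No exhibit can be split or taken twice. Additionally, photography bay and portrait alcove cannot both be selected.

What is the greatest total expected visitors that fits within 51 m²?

Taking the top-ratio exhibits first gives diorama + tapestry corridor + model ship + interactive orrery + portrait alcove for 862 (48 m²).
The 21 m² tied up in tapestry corridor and model ship and portrait alcove is better spent on mineral collection — total rises to 932 (50 m²).
Runner-up clockwork automata + tapestry corridor + interactive orrery + portrait alcove tops out at 899.

932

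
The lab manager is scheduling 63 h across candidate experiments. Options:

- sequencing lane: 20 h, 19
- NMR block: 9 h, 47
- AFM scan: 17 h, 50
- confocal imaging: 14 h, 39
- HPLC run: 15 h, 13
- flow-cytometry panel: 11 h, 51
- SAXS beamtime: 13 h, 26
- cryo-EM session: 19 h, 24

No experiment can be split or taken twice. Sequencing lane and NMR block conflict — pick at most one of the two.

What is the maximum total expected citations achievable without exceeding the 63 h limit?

Density check — NMR block 5.22, flow-cytometry panel 4.64, AFM scan 2.94, confocal imaging 2.79 are the best per h.
NMR block + AFM scan + confocal imaging + flow-cytometry panel uses 51 of the 63 h and totals 187.

187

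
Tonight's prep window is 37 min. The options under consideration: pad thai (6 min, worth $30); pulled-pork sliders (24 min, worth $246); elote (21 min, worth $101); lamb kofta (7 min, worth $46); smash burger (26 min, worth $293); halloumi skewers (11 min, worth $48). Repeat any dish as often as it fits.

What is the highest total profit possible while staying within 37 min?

Taking the top-ratio dishes first gives lamb kofta + smash burger for 339 (33 min).
The 7 min tied up in lamb kofta is better spent on halloumi skewers — total rises to 341 (37 min).
Nothing else within 37 min beats 341.

341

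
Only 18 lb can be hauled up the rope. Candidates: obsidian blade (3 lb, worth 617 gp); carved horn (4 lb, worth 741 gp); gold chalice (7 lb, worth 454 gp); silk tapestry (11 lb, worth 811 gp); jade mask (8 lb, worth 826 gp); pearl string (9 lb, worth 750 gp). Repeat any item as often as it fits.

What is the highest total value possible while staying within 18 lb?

3702

Density check — obsidian blade 205.67, carved horn 185.25, jade mask 103.25 are the best per lb.
The ratio ordering already packs tightly: 6×obsidian blade, 18 lb, 3702.
Nothing else within 18 lb beats 3702.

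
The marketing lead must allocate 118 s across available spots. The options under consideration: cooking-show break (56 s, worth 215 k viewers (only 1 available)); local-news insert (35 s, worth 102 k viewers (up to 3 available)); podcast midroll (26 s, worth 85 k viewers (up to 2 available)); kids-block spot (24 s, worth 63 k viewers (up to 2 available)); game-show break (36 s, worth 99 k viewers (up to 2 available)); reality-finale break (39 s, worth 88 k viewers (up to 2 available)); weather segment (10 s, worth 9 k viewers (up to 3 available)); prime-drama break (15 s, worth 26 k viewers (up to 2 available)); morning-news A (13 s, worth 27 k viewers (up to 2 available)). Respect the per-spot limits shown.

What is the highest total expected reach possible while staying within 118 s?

402

Taking the top-ratio spots first gives cooking-show break + 2×podcast midroll + weather segment for 394 (118 s).
Dropping podcast midroll and weather segment frees 36 s; slotting in local-news insert (35 s) lifts the total to 402 at 117 s.
That's the maximum — no swap from here does better than 402.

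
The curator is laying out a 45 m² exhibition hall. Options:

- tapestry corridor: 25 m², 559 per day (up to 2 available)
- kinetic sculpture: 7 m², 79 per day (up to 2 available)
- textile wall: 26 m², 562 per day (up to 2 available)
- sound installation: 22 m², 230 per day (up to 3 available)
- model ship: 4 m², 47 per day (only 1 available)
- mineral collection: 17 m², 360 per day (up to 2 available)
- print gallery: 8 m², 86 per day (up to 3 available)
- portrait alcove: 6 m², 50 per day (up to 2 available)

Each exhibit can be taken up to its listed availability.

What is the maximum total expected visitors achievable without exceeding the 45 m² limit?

Taking the top-ratio exhibits first gives tapestry corridor + mineral collection for 919 (42 m²).
Replace tapestry corridor with textile wall: the trade gains 3 net, giving 922 at 43 m².
No other feasible combination exceeds 922.

922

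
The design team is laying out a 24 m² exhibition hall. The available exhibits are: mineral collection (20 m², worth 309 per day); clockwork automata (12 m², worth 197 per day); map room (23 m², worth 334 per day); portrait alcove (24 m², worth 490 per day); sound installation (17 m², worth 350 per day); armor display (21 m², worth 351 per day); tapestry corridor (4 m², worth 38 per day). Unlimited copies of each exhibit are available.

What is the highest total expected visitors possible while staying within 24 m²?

490

A density-first pass picks sound installation + tapestry corridor — 388 at 21 m².
Dropping sound installation and tapestry corridor frees 21 m²; slotting in portrait alcove (24 m²) lifts the total to 490 at 24 m².
Nothing else within 24 m² beats 490.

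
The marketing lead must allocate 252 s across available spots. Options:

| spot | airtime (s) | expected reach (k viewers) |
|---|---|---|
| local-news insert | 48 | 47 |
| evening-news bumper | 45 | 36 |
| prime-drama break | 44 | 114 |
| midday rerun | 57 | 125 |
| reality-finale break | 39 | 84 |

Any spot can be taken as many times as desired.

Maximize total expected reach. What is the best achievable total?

Density check — prime-drama break 2.59, midday rerun 2.19, reality-finale break 2.15, local-news insert 0.98 are the best per s.
Filling by ratio: 5×prime-drama break for 570, with 32 s left unused.
Dropping 2×prime-drama break frees 88 s; slotting in 3×reality-finale break (117 s) lifts the total to 594 at 249 s.
Every other selection either busts 252 s or fails to beat 594.

594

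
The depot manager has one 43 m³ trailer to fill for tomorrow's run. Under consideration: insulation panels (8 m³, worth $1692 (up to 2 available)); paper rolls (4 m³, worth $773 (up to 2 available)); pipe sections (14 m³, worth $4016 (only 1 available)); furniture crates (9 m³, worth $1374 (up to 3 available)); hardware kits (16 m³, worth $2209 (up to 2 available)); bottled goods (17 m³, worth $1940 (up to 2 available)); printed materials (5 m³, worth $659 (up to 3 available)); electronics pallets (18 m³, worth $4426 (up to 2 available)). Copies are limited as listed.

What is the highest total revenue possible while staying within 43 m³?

Ranking by ratio (revenue/m³): pipe sections 286.86, electronics pallets 245.89, insulation panels 211.50.
Best packing: insulation panels + pipe sections + electronics pallets — 40 m³, 10134 total.
Every other selection either busts 43 m³ or exceeds an availability limit or fails to beat 10134.

10134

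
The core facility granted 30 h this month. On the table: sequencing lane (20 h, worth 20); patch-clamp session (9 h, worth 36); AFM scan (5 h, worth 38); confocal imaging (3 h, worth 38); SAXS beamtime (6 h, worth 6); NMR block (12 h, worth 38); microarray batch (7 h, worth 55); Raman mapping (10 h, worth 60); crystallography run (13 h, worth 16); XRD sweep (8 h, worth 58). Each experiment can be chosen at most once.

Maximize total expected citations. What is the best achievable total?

211

Taking the top-ratio experiments first gives AFM scan + confocal imaging + SAXS beamtime + microarray batch + XRD sweep for 195 (29 h).
The 9 h tied up in confocal imaging and SAXS beamtime is better spent on Raman mapping — total rises to 211 (30 h).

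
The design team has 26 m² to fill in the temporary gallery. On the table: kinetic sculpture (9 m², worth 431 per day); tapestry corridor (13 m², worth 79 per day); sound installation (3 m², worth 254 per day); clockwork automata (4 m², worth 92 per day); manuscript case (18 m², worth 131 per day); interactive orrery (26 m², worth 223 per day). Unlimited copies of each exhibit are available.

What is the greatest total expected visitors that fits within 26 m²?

Ranking by ratio (expected visitors/m²): sound installation 84.67, kinetic sculpture 47.89, clockwork automata 23.00, interactive orrery 8.58.
Best packing: 8×sound installation — 24 m², 2032 total.

2032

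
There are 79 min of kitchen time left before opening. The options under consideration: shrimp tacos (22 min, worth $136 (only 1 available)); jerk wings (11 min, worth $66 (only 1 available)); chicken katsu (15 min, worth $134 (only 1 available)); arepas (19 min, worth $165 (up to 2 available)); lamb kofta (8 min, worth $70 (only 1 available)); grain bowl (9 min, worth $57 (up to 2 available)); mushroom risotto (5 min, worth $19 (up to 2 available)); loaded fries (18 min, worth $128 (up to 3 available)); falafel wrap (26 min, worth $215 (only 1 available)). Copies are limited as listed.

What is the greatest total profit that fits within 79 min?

679

Density check — chicken katsu 8.93, lamb kofta 8.75, arepas 8.68, falafel wrap 8.27 are the best per min.
A density-first pass picks chicken katsu + 2×arepas + lamb kofta + loaded fries — 662 at 79 min.
Replace lamb kofta and loaded fries with falafel wrap: the trade gains 17 net, giving 679 at 79 min.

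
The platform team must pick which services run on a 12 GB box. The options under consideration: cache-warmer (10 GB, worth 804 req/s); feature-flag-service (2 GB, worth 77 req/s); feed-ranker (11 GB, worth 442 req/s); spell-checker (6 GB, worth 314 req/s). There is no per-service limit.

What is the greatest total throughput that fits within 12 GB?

881

Cache-warmer + feature-flag-service uses 12 of the 12 GB and totals 881.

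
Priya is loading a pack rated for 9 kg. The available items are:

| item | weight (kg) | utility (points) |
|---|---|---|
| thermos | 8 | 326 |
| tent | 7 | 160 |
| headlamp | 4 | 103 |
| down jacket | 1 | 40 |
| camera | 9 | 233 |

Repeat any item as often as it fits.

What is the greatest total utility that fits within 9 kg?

Thermos + down jacket uses 9 of the 9 kg and totals 366.
Nothing else within 9 kg beats 366.

366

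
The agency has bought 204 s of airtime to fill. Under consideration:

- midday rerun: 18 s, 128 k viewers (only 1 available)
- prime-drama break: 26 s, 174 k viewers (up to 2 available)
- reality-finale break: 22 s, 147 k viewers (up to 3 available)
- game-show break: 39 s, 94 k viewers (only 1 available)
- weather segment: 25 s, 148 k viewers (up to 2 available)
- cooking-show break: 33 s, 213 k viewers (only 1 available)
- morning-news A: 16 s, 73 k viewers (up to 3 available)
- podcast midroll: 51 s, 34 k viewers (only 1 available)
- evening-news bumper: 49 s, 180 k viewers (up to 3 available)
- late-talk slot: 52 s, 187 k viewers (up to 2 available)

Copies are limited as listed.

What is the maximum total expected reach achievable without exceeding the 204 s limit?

Ranking by ratio (expected reach/s): midday rerun 7.11, prime-drama break 6.69, reality-finale break 6.68, cooking-show break 6.45.
Greedy by ratio would take midday rerun + 2×prime-drama break + 3×reality-finale break + weather segment + cooking-show break: 194 s used, total 1278.
Dropping midday rerun frees 18 s; slotting in weather segment (25 s) lifts the total to 1298 at 201 s.

1298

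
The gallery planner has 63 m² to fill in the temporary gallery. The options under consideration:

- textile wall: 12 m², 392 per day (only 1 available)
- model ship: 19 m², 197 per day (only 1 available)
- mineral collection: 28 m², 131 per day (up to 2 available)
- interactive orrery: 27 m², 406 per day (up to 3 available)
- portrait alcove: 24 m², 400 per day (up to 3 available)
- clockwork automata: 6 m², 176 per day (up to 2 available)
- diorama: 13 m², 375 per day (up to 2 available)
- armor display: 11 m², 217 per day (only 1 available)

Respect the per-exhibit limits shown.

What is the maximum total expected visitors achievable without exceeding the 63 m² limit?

The ratio ordering already packs tightly: textile wall + 2×clockwork automata + 2×diorama + armor display, 61 m², 1711.
Nothing else within 63 m² beats 1711.

1711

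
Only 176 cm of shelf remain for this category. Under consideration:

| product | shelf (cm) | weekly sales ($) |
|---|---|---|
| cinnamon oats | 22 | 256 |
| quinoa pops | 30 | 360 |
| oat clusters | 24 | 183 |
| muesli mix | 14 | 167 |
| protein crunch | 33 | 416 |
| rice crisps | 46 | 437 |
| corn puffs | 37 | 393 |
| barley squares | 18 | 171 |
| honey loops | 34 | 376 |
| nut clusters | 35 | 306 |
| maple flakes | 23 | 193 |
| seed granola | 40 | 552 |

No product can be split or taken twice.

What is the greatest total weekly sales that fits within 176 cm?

Taking the top-ratio products first gives cinnamon oats + quinoa pops + muesli mix + protein crunch + honey loops + seed granola for 2127 (173 cm).
Replace honey loops with corn puffs: the trade gains 17 net, giving 2144 at 176 cm.
Every other selection either busts 176 cm or fails to beat 2144.

2144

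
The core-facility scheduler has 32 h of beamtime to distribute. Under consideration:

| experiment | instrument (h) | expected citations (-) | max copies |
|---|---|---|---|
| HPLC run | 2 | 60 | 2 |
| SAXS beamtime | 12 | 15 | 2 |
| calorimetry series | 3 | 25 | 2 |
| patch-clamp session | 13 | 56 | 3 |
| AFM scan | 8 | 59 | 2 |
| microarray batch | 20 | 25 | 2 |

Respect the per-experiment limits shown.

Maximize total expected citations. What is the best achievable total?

288

The ratio ordering already packs tightly: 2×HPLC run + 2×calorimetry series + 2×AFM scan, 26 h, 288.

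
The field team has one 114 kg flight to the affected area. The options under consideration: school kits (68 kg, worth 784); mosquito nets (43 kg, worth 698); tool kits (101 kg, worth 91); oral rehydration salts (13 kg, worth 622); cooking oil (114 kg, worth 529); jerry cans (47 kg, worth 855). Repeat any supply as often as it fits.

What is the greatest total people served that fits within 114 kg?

4976

Density check — oral rehydration salts 47.85, jerry cans 18.19, mosquito nets 16.23, school kits 11.53 are the best per kg.
The ratio ordering already packs tightly: 8×oral rehydration salts, 104 kg, 4976.
No other feasible combination exceeds 4976.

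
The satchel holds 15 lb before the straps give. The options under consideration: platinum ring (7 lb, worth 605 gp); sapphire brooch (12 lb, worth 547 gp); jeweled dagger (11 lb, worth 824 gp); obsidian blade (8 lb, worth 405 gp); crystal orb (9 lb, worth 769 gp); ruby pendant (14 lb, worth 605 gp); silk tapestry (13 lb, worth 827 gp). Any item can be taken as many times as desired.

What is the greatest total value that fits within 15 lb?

1210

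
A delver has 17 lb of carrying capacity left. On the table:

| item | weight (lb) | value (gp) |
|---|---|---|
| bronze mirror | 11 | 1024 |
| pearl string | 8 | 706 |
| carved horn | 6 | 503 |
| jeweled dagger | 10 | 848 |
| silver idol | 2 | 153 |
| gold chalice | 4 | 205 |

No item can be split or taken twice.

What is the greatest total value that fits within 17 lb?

Taking bronze mirror + carved horn: 17 lb used, 1527 in value.
Next best is bronze mirror + silver idol + gold chalice at 1382 (17 lb) — short by 145.

1527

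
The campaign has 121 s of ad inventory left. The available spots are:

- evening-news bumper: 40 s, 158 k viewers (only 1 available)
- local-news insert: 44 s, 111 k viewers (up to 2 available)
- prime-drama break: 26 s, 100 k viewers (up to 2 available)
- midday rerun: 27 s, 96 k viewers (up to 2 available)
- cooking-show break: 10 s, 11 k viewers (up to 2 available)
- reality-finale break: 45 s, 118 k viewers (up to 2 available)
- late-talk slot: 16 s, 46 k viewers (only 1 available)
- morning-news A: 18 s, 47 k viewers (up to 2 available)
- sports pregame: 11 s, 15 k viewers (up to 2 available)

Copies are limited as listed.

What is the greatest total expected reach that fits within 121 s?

Best packing: evening-news bumper + 2×prime-drama break + midday rerun — 119 s, 454 total.
That's the maximum — no swap from here does better than 454.

454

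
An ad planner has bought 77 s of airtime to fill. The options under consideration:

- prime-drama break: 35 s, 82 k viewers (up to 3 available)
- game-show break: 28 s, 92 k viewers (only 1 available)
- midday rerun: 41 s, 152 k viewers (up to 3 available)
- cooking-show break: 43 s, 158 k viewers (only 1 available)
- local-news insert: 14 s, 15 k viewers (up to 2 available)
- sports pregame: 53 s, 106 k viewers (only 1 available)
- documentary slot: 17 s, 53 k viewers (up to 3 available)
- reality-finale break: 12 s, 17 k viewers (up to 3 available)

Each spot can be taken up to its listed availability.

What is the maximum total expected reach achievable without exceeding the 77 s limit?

Taking the top-ratio spots first gives game-show break + midday rerun for 244 (69 s).
Replace game-show break and midday rerun with cooking-show break + 2×documentary slot: the trade gains 20 net, giving 264 at 77 s.
Nothing else within 77 s beats 264.

264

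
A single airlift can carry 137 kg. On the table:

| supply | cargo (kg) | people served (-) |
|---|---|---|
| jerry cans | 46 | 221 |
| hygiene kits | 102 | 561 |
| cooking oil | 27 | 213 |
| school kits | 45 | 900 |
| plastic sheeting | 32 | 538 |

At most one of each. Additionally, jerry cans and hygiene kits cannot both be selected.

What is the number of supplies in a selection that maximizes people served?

Optimal total is 1659.
For example jerry cans + school kits + plastic sheeting achieves it, using 123 kg.
Every optimal selection uses 3 supplies.

3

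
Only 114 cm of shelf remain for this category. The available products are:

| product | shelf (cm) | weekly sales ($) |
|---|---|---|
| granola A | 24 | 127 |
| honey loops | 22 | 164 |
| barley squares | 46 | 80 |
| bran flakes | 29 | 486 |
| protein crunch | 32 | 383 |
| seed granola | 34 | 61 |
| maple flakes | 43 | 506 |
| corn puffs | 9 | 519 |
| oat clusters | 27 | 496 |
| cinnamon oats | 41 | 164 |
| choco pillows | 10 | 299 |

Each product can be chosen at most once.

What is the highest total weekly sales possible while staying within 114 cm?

Density check — corn puffs 57.67, choco pillows 29.90, oat clusters 18.37 are the best per cm.
Best packing: bran flakes + protein crunch + corn puffs + oat clusters + choco pillows — 107 cm, 2183 total.
An exhaustive check of the 2048 subsets confirms 2183.

2183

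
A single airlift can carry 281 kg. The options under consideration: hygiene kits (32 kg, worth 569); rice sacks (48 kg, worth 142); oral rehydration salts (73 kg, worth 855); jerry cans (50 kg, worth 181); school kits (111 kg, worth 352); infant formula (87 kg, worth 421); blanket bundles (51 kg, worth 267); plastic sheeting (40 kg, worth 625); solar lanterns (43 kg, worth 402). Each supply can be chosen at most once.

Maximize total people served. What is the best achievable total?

2872

Density check — hygiene kits 17.78, plastic sheeting 15.62, oral rehydration salts 11.71, solar lanterns 9.35 are the best per kg.
A density-first pass picks hygiene kits + oral rehydration salts + blanket bundles + plastic sheeting + solar lanterns — 2718 at 239 kg.
Replace blanket bundles with infant formula: the trade gains 154 net, giving 2872 at 275 kg.
Next best is hygiene kits + oral rehydration salts + blanket bundles + plastic sheeting + solar lanterns at 2718 (239 kg) — short by 154.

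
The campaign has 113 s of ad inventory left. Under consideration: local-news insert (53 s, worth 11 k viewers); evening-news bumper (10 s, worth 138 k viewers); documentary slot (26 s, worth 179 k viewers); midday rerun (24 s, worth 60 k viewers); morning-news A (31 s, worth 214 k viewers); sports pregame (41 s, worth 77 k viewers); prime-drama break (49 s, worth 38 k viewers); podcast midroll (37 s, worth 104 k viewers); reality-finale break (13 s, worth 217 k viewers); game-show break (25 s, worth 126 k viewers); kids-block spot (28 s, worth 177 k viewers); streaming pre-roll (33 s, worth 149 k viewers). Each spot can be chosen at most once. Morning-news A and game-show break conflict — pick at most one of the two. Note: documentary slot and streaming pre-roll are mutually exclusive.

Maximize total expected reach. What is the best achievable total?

By expected reach per s: reality-finale break 16.69, evening-news bumper 13.80, morning-news A 6.90 lead.
Taking evening-news bumper + documentary slot + morning-news A + reality-finale break + kids-block spot: 108 s used, 925 in expected reach.
Runner-up evening-news bumper + documentary slot + reality-finale break + game-show break + kids-block spot tops out at 837.

925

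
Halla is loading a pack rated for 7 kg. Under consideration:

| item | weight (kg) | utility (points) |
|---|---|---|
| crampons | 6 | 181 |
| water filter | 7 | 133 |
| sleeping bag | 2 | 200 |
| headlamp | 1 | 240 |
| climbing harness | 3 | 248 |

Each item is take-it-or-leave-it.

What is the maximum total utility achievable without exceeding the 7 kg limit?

688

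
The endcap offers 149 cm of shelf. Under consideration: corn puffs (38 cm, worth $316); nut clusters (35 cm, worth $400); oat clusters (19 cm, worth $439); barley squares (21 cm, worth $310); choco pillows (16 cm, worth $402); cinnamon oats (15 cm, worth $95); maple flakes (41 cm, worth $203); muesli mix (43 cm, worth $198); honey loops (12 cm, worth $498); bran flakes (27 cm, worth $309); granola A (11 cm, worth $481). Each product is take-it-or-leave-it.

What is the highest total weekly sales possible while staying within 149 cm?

Best packing: nut clusters + oat clusters + barley squares + choco pillows + honey loops + bran flakes + granola A — 141 cm, 2839 total.
No other feasible combination exceeds 2839.

2839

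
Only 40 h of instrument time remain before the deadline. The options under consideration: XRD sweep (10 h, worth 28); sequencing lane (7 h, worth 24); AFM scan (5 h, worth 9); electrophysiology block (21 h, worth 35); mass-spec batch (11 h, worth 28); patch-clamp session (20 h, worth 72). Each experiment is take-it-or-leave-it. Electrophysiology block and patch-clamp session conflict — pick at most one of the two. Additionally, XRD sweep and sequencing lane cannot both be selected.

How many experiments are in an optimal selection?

3

Best achievable expected citations is 124.
For example sequencing lane + mass-spec batch + patch-clamp session achieves it, using 38 h.
Every optimal selection uses 3 experiments.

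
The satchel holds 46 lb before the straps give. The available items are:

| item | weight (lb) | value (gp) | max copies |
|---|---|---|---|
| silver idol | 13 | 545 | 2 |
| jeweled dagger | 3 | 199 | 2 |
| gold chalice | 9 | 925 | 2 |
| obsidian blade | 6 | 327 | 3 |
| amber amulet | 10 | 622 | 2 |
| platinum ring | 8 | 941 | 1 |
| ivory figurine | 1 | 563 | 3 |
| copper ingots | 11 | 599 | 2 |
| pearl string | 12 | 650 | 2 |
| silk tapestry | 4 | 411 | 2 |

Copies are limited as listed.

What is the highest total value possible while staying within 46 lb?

5828

Density check — ivory figurine 563.00, platinum ring 117.62, gold chalice 102.78 are the best per lb.
Greedy by ratio would take 2×jeweled dagger + 2×gold chalice + platinum ring + 3×ivory figurine + 2×silk tapestry: 43 lb used, total 5700.
Replace jeweled dagger with obsidian blade: the trade gains 128 net, giving 5828 at 46 lb.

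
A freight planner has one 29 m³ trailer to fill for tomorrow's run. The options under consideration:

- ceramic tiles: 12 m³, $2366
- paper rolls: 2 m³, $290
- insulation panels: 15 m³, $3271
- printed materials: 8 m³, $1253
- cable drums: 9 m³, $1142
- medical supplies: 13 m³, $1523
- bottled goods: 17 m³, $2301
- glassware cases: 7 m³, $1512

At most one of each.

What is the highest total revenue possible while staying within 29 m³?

5927

A density-first pass picks paper rolls + insulation panels + glassware cases — 5073 at 24 m³.
The 7 m³ tied up in glassware cases is better spent on ceramic tiles — total rises to 5927 (29 m³).
An exhaustive check of the 256 subsets confirms 5927.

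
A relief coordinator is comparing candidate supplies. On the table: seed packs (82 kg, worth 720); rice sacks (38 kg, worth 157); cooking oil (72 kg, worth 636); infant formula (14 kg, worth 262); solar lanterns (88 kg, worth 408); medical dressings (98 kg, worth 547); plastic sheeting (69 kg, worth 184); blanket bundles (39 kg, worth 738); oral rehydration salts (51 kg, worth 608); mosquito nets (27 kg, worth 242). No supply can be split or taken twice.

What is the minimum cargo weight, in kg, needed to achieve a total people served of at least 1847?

131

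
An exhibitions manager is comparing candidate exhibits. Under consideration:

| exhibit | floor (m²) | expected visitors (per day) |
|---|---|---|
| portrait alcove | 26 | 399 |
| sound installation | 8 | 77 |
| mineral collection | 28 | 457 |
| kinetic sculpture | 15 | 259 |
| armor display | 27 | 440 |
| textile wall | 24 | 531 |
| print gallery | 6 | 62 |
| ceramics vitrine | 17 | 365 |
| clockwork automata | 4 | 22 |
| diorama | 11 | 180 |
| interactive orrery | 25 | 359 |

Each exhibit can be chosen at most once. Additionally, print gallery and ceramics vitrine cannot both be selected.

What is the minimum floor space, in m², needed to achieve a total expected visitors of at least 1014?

52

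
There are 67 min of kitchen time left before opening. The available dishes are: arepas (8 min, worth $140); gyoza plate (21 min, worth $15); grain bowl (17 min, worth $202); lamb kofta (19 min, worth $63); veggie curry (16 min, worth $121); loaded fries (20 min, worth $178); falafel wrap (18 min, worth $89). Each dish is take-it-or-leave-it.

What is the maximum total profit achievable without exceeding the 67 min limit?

641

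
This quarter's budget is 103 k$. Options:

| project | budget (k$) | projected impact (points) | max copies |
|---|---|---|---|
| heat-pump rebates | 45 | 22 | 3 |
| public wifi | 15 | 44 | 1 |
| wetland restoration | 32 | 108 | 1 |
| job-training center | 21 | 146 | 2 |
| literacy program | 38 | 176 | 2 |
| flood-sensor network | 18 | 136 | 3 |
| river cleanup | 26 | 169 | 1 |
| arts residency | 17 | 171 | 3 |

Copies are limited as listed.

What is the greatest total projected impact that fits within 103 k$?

The ratio ordering already packs tightly: public wifi + 2×flood-sensor network + 3×arts residency, 102 k$, 829.
That's the maximum — no swap from here does better than 829.

829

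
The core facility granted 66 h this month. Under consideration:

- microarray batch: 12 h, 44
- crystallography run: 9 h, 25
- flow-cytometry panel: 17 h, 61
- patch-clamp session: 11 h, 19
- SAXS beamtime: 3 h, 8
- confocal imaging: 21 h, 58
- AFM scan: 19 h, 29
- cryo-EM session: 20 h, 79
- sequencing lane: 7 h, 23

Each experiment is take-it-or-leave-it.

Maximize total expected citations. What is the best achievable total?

232

Taking microarray batch + crystallography run + flow-cytometry panel + cryo-EM session + sequencing lane: 65 h used, 232 in expected citations.
The closest alternative, flow-cytometry panel + confocal imaging + cryo-EM session + sequencing lane, reaches only 221.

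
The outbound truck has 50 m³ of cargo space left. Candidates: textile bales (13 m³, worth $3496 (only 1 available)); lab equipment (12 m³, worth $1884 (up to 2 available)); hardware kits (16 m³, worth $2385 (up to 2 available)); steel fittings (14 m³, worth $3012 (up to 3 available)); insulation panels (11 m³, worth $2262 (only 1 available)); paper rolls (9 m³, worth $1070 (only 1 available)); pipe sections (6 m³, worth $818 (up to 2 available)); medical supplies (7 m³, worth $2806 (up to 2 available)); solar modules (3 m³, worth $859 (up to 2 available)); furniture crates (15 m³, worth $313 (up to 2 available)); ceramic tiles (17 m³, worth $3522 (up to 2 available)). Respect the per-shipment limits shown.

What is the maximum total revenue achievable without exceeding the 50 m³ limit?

The ratio heuristic lands on textile bales + steel fittings + 2×medical supplies + 2×solar modules (13838) but leaves 3 m³ idle.
Replace steel fittings with ceramic tiles: the trade gains 510 net, giving 14348 at 50 m³.

14348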